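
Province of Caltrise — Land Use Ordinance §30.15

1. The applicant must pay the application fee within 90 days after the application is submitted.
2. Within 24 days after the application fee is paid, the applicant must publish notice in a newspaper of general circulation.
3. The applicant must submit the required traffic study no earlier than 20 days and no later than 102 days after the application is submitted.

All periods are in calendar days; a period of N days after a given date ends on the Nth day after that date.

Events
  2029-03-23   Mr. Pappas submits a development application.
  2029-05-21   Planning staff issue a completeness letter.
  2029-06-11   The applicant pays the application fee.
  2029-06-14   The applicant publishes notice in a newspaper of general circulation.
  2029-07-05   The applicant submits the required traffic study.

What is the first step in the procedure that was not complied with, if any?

Step 1: 90 days after 2029-03-23 (when the application is submitted) is 2029-06-21; 2029-06-11 is within that limit.
Step 2: 24 days after 2029-06-11 (when the application fee is paid) is 2029-07-05; completed 2029-06-14, before the deadline.
Step 3: the window is 20–102 days after 2029-03-23 (when the application is submitted), so 2029-04-12 through 2029-07-03; 2029-07-05 is 2 days past the end of the window.

Step 3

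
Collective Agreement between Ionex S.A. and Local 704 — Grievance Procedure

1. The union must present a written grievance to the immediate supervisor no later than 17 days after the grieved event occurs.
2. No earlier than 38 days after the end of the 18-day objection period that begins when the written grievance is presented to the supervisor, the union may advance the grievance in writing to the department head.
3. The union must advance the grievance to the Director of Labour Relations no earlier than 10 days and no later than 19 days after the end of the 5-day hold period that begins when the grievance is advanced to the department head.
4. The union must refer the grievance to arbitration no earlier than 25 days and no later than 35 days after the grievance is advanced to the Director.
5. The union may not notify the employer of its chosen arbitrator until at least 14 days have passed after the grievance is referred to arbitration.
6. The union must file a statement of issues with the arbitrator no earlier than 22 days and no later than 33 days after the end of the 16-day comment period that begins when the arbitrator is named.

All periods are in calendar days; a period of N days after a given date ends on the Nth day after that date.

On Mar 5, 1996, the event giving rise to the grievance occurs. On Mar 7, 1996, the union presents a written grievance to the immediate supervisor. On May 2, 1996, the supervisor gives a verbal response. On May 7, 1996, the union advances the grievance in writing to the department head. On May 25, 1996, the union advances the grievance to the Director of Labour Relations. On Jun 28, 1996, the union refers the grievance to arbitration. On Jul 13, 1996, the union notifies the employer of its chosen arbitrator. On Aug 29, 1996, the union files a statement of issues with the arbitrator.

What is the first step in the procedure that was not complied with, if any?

Step 1: 17 days after Mar 5, 1996 (when the grieved event occurs) is Mar 22, 1996; completed Mar 7, 1996, before the deadline.
Step 2: the earliest permitted date is 38 days after Mar 25, 1996 (end of the 18-day objection period, which began when the written grievance is presented to the supervisor on Mar 7, 1996), i.e. May 2, 1996; done May 7, 1996, after the minimum wait.
Step 3: the window is 10–19 days after May 12, 1996 (end of the 5-day hold period, which began when the grievance is advanced to the department head on May 7, 1996), so May 22, 1996 through May 31, 1996; May 25, 1996 falls inside that range.
Step 4: the window is 25–35 days after May 25, 1996 (when the grievance is advanced to the Director), so Jun 19, 1996 through Jun 29, 1996; done Jun 28, 1996 — within the window.
Step 5: the earliest permitted date is 14 days after Jun 28, 1996 (when the grievance is referred to arbitration), i.e. Jul 12, 1996; Jul 13, 1996 is on or after that date.
Step 6: the window is 22–33 days after Jul 29, 1996 (end of the 16-day comment period, which began when the arbitrator is named on Jul 13, 1996), so Aug 20, 1996 through Aug 31, 1996; done Aug 29, 1996, which is between those dates.

None — every step was satisfied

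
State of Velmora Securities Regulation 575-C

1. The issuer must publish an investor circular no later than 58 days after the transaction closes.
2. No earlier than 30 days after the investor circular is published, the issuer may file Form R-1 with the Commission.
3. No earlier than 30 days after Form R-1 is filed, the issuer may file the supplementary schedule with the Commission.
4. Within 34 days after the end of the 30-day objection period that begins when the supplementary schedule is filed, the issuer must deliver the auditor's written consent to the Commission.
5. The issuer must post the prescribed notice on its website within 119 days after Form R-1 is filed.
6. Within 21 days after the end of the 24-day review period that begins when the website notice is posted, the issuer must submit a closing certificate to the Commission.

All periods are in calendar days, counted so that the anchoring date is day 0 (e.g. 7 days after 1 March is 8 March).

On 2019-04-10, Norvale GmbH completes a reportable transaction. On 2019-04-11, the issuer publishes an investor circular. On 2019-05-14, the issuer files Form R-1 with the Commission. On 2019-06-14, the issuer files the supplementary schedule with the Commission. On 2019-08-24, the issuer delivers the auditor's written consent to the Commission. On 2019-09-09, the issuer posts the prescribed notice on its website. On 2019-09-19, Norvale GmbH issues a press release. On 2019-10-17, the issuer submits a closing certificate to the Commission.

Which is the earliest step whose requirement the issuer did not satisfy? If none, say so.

Step 4

(1) due by 2019-04-10 + 58 days = 2019-06-07; done 2019-04-11 — timely.
(2) permitted from 2019-04-11 + 30 days = 2019-05-11 onward; done 2019-05-14 — permitted.
(3) permitted from 2019-05-14 + 30 days = 2019-06-13 onward; done 2019-06-14, after the minimum wait.
(4) due by 2019-07-14 + 34 days = 2019-08-17; not done until 2019-08-24, 7 days after the deadline.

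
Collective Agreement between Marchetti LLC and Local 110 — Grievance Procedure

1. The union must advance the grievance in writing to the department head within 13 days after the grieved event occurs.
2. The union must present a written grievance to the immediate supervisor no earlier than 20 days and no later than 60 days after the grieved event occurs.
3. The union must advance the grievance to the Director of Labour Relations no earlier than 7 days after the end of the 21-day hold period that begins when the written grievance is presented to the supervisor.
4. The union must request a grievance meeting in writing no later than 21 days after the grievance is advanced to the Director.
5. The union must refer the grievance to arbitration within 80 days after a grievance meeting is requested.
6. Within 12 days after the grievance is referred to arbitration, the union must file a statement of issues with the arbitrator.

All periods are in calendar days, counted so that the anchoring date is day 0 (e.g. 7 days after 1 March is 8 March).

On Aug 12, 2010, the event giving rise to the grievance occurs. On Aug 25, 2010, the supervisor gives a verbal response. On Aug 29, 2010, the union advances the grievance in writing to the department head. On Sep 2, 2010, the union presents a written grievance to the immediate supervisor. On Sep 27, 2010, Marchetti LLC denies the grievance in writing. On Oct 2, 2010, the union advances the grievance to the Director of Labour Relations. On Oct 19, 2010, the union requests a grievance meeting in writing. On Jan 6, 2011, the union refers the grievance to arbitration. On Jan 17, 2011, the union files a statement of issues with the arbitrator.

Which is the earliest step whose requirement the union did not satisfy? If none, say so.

Step 1

(1) due by Aug 12, 2010 + 13 days = Aug 25, 2010; Aug 29, 2010 misses that deadline by 4 days.
Later steps need not be reached.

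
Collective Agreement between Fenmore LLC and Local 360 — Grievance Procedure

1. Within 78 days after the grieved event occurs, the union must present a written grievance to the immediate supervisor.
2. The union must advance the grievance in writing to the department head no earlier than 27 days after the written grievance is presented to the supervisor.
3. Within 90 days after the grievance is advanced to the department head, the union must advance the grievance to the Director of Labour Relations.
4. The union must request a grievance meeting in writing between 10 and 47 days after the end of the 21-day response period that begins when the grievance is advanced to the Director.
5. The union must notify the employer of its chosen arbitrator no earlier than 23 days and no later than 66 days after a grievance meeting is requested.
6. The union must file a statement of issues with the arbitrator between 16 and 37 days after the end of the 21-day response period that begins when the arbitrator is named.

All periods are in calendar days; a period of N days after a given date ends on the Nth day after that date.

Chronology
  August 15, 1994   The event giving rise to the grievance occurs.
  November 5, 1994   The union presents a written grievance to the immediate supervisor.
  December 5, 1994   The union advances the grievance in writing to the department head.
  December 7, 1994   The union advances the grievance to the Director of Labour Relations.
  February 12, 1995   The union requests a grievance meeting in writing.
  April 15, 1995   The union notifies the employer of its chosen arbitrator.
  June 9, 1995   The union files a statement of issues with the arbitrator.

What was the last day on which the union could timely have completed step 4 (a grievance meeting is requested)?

February 13, 1995

The grievance is advanced to the Director on December 7, 1994; the 21-day response period therefore ends December 28, 1994, and step 4 runs from that date. The window is 10–47 days after December 28, 1994; it closes on February 13, 1995.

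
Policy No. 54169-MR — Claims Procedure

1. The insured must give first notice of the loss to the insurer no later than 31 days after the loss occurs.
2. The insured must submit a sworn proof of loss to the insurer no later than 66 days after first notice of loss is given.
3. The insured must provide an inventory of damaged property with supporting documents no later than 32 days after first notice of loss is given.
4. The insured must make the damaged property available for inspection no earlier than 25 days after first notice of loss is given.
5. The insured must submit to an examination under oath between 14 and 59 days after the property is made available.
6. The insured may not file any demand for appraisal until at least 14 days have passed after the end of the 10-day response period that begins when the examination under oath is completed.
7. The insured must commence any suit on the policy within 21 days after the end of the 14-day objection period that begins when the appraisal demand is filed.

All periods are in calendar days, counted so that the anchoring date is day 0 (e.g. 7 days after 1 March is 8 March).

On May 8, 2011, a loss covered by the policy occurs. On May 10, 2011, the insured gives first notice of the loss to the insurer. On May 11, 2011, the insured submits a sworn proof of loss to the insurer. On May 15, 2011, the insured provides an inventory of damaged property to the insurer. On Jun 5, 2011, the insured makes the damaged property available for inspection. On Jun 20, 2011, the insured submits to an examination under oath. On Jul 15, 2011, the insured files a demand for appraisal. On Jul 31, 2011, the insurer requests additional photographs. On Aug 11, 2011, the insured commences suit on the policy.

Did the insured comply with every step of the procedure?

Yes

(1) due by May 8, 2011 + 31 days = Jun 8, 2011; done May 10, 2011 — timely.
(2) due by May 10, 2011 + 66 days = Jul 15, 2011; May 11, 2011 is within that limit.
(3) due by May 10, 2011 + 32 days = Jun 11, 2011; May 15, 2011 is within that limit.
(4) permitted from May 10, 2011 + 25 days = Jun 4, 2011 onward; done Jun 5, 2011 — permitted.
(5) the permitted window runs from Jun 5, 2011 + 14 = Jun 19, 2011 to Jun 5, 2011 + 59 = Aug 3, 2011; done Jun 20, 2011 — within the window.
(6) permitted from Jun 30, 2011 + 14 days = Jul 14, 2011 onward; done Jul 15, 2011, after the minimum wait.
(7) due by Jul 29, 2011 + 21 days = Aug 19, 2011; done Aug 11, 2011 — timely.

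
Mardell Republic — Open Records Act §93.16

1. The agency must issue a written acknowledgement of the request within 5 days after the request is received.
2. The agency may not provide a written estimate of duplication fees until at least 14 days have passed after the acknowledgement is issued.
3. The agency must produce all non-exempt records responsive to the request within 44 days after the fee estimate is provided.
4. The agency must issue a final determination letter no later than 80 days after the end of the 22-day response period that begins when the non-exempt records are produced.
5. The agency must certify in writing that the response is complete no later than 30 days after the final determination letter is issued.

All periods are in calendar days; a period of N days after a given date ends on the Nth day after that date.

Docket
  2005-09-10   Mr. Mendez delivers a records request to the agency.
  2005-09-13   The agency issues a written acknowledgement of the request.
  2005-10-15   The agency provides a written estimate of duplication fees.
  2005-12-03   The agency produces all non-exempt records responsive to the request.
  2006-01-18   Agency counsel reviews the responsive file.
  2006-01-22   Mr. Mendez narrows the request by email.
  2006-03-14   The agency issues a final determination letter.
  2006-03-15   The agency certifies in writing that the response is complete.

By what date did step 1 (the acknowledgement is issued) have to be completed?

Step 1 runs from 2005-09-10, when the request is received. 5 days after 2005-09-10 is 2005-09-15.

2005-09-15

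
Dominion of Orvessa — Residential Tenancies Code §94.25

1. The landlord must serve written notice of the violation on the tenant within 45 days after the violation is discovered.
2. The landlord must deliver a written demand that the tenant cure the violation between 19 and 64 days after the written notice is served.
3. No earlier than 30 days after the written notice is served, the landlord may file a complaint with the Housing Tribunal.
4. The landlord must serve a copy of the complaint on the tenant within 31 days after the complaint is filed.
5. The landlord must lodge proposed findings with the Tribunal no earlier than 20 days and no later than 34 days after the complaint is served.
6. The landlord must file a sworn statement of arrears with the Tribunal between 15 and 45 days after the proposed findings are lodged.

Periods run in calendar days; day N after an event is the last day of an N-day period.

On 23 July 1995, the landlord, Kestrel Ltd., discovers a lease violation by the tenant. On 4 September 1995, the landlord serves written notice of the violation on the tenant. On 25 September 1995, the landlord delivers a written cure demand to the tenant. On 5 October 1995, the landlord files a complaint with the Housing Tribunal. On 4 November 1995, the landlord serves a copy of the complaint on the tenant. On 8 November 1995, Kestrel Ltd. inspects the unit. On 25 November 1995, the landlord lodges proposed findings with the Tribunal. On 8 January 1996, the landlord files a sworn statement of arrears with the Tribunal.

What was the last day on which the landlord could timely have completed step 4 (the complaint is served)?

Step 4 runs from 5 October 1995, when the complaint is filed. 31 days after 5 October 1995 is 5 November 1995.

5 November 1995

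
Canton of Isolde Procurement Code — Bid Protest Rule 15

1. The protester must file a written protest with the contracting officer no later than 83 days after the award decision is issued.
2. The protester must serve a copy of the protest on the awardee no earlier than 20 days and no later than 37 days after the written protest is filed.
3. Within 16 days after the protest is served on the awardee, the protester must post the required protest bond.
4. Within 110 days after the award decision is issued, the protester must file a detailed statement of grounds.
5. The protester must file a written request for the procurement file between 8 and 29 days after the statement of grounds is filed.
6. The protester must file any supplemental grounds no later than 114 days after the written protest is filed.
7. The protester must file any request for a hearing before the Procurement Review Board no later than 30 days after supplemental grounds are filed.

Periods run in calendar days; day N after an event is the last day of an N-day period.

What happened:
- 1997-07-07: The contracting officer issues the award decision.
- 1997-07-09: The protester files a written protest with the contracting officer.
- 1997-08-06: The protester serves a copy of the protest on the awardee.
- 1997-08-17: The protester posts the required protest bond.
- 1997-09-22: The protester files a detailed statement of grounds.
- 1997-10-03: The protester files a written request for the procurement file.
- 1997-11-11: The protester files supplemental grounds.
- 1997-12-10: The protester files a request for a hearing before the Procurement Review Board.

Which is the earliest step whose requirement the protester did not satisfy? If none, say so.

Step 6

(1) due by 1997-07-07 + 83 days = 1997-09-28; completed 1997-07-09, before the deadline.
(2) the permitted window runs from 1997-07-09 + 20 = 1997-07-29 to 1997-07-09 + 37 = 1997-08-15; 1997-08-06 falls inside that range.
(3) due by 1997-08-06 + 16 days = 1997-08-22; 1997-08-17 is within that limit.
(4) due by 1997-07-07 + 110 days = 1997-10-25; completed 1997-09-22, before the deadline.
(5) the permitted window runs from 1997-09-22 + 8 = 1997-09-30 to 1997-09-22 + 29 = 1997-10-21; done 1997-10-03, which is between those dates.
(6) due by 1997-07-09 + 114 days = 1997-10-31; not done until 1997-11-11, 11 days after the deadline.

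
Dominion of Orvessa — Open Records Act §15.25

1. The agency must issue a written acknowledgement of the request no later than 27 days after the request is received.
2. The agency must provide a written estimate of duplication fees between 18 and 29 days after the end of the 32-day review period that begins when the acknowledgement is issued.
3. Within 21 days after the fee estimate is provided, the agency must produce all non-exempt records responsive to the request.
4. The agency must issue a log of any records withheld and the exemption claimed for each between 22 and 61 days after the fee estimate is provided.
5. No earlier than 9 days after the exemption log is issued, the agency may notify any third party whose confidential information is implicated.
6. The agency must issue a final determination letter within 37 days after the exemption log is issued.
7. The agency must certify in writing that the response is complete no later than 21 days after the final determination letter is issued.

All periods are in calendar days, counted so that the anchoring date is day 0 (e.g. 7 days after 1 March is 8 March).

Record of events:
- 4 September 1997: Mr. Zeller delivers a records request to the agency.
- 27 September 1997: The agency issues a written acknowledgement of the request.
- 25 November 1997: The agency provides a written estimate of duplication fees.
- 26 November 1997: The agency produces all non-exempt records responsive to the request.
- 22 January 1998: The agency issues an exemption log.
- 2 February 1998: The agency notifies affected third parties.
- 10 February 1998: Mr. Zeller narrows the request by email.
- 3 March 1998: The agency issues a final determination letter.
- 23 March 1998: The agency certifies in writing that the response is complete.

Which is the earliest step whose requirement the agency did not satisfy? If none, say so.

(1) due by 4 September 1997 + 27 days = 1 October 1997; done 27 September 1997 — timely.
(2) the permitted window runs from 29 October 1997 + 18 = 16 November 1997 to 29 October 1997 + 29 = 27 November 1997; 25 November 1997 falls inside that range.
(3) due by 25 November 1997 + 21 days = 16 December 1997; done 26 November 1997 — timely.
(4) the permitted window runs from 25 November 1997 + 22 = 17 December 1997 to 25 November 1997 + 61 = 25 January 1998; done 22 January 1998, which is between those dates.
(5) permitted from 22 January 1998 + 9 days = 31 January 1998 onward; done 2 February 1998 — permitted.
(6) due by 22 January 1998 + 37 days = 28 February 1998; 3 March 1998 misses that deadline by 3 days.
No need to go further; step 6 was not satisfied.

Step 6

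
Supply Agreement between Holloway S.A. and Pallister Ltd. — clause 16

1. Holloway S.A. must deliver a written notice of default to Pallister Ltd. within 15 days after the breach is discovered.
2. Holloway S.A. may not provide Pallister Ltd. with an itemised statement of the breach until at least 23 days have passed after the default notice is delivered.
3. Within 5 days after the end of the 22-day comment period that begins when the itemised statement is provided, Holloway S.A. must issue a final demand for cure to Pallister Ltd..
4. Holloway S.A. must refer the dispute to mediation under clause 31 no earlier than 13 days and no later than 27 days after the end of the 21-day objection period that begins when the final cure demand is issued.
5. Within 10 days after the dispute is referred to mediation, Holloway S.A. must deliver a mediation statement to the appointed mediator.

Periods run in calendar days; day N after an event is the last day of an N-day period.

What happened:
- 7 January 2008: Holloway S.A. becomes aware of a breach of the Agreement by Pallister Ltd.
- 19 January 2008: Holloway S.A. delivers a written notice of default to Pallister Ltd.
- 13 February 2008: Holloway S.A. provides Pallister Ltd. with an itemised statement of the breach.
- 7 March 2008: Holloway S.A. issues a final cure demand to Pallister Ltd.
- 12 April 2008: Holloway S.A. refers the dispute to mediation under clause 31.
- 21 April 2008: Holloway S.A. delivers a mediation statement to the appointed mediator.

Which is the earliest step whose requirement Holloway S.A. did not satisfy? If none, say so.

None — every step was satisfied

Step 1: 15 days after 7 January 2008 (when the breach is discovered) is 22 January 2008; 19 January 2008 is within that limit.
Step 2: the earliest permitted date is 23 days after 19 January 2008 (when the default notice is delivered), i.e. 11 February 2008; done 13 February 2008, after the minimum wait.
Step 3: 5 days after 6 March 2008 (end of the 22-day comment period, which began when the itemised statement is provided on 13 February 2008) is 11 March 2008; 7 March 2008 is within that limit.
Step 4: the window is 13–27 days after 28 March 2008 (end of the 21-day objection period, which began when the final cure demand is issued on 7 March 2008), so 10 April 2008 through 24 April 2008; done 12 April 2008 — within the window.
Step 5: 10 days after 12 April 2008 (when the dispute is referred to mediation) is 22 April 2008; completed 21 April 2008, before the deadline.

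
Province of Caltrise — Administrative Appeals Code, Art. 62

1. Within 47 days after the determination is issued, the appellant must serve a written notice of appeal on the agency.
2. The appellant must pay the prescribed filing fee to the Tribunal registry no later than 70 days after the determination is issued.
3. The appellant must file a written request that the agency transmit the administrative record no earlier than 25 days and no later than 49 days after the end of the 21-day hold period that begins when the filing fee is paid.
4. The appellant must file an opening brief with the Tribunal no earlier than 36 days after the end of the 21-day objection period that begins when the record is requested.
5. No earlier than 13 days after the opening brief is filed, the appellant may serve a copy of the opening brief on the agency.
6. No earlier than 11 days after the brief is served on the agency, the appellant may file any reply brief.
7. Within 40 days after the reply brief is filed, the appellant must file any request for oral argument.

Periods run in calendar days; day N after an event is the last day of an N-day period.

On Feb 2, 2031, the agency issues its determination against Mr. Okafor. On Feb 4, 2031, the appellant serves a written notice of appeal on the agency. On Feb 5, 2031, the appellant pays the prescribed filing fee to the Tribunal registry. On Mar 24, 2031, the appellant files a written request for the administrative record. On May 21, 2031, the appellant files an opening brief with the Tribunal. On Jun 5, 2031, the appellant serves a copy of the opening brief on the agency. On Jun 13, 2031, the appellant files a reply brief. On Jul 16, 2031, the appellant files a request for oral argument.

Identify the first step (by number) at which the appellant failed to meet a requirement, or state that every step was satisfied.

Step 6

Step 1: 47 days after Feb 2, 2031 (when the determination is issued) is Mar 21, 2031; Feb 4, 2031 is within that limit.
Step 2: 70 days after Feb 2, 2031 (when the determination is issued) is Apr 13, 2031; Feb 5, 2031 is within that limit.
Step 3: the window is 25–49 days after Feb 26, 2031 (end of the 21-day hold period, which began when the filing fee is paid on Feb 5, 2031), so Mar 23, 2031 through Apr 16, 2031; Mar 24, 2031 falls inside that range.
Step 4: the earliest permitted date is 36 days after Apr 14, 2031 (end of the 21-day objection period, which began when the record is requested on Mar 24, 2031), i.e. May 20, 2031; done May 21, 2031, after the minimum wait.
Step 5: the earliest permitted date is 13 days after May 21, 2031 (when the opening brief is filed), i.e. Jun 3, 2031; Jun 5, 2031 is on or after that date.
Step 6: the earliest permitted date is 11 days after Jun 5, 2031 (when the brief is served on the agency), i.e. Jun 16, 2031; Jun 13, 2031 is 3 days before the earliest permitted date.
The analysis stops there.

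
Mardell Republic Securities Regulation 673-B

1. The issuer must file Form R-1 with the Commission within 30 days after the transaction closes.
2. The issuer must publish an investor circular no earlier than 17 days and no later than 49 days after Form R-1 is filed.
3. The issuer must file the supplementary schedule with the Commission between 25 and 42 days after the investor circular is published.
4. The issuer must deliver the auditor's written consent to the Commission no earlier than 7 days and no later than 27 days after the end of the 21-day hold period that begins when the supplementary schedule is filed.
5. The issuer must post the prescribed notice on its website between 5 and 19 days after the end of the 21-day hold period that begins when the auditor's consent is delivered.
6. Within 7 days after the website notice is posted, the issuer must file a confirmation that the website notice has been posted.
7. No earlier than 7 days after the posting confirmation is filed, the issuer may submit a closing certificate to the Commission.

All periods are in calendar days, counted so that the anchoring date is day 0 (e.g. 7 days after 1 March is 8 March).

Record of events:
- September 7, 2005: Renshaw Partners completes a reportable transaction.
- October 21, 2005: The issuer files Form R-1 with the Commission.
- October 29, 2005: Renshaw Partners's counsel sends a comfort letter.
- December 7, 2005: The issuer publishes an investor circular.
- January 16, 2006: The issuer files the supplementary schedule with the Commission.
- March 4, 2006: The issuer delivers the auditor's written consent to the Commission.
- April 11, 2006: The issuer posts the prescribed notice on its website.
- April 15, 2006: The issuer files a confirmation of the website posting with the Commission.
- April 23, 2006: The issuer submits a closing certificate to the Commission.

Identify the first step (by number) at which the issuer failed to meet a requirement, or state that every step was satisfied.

Step 1: 30 days after September 7, 2005 (when the transaction closes) is October 7, 2005; not done until October 21, 2005, 14 days after the deadline.
The analysis stops there.

Step 1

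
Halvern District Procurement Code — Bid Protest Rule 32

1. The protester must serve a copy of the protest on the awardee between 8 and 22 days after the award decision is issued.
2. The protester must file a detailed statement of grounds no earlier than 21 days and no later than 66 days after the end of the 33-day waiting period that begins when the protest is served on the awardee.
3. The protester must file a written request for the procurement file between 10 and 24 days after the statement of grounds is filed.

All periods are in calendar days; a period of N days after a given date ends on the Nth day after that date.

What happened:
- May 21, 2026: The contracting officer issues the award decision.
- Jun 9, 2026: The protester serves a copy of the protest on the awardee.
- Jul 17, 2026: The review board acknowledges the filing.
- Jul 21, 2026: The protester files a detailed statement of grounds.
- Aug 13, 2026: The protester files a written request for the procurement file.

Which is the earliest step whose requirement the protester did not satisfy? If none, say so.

Step 2

Step 1: the window is 8–22 days after May 21, 2026 (when the award decision is issued), so May 29, 2026 through Jun 12, 2026; done Jun 9, 2026 — within the window.
Step 2: the window is 21–66 days after Jul 12, 2026 (end of the 33-day waiting period, which began when the protest is served on the awardee on Jun 9, 2026), so Aug 2, 2026 through Sep 16, 2026; Jul 21, 2026 is 12 days too early.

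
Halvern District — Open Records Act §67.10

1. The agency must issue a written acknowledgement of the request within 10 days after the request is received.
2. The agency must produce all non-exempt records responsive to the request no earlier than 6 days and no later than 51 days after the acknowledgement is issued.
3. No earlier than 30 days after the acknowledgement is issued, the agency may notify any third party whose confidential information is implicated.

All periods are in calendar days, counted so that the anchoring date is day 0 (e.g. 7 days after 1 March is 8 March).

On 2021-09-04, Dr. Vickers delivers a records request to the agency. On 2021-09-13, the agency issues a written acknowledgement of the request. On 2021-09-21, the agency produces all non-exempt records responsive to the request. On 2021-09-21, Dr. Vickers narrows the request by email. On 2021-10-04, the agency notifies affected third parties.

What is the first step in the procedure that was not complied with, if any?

Step 1: 10 days after 2021-09-04 (when the request is received) is 2021-09-14; 2021-09-13 is within that limit.
Step 2: the window is 6–51 days after 2021-09-13 (when the acknowledgement is issued), so 2021-09-19 through 2021-11-03; 2021-09-21 falls inside that range.
Step 3: the earliest permitted date is 30 days after 2021-09-13 (when the acknowledgement is issued), i.e. 2021-10-13; done 2021-10-04 — 9 days too early.

Step 3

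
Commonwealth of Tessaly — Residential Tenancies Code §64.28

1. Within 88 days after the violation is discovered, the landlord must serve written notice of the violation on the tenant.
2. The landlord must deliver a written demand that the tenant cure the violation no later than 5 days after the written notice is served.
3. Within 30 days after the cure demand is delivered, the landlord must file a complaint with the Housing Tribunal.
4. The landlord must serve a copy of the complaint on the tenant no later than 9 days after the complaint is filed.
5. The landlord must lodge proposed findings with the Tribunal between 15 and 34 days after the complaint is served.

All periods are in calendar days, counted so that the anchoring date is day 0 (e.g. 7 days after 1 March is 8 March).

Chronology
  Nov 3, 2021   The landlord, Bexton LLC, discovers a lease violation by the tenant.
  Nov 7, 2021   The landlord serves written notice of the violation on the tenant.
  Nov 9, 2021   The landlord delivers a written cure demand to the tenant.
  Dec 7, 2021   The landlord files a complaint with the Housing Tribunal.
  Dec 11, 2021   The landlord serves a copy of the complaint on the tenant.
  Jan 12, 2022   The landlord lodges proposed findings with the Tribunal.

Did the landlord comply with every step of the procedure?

Yes

(1) due by Nov 3, 2021 + 88 days = Jan 30, 2022; done Nov 7, 2021 — timely.
(2) due by Nov 7, 2021 + 5 days = Nov 12, 2021; done Nov 9, 2021 — timely.
(3) due by Nov 9, 2021 + 30 days = Dec 9, 2021; done Dec 7, 2021 — timely.
(4) due by Dec 7, 2021 + 9 days = Dec 16, 2021; Dec 11, 2021 is within that limit.
(5) the permitted window runs from Dec 11, 2021 + 15 = Dec 26, 2021 to Dec 11, 2021 + 34 = Jan 14, 2022; Jan 12, 2022 falls inside that range.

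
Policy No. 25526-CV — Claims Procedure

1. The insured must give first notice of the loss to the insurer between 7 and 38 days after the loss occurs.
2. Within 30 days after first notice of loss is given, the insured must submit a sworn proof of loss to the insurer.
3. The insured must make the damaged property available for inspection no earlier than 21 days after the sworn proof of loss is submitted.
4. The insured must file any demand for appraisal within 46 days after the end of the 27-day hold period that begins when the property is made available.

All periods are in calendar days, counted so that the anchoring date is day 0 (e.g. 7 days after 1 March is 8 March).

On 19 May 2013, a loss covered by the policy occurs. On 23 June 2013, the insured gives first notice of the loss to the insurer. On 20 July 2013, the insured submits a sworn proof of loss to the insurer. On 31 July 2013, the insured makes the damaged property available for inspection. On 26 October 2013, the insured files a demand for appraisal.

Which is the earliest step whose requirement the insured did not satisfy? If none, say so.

Step 3

Step 1 — 7 and 38 days from 19 May 2013 (when the loss occurs) are 26 May 2013 and 26 June 2013 respectively; done 23 June 2013 — within the window.
Step 2 — counting 30 days from 23 June 2013 (when first notice of loss is given) gives a deadline of 23 July 2013; done 20 July 2013 — timely.
Step 3 — must wait 21 days from 20 July 2013 (when the sworn proof of loss is submitted), so not before 10 August 2013; acted on 31 July 2013, 10 days prematurely.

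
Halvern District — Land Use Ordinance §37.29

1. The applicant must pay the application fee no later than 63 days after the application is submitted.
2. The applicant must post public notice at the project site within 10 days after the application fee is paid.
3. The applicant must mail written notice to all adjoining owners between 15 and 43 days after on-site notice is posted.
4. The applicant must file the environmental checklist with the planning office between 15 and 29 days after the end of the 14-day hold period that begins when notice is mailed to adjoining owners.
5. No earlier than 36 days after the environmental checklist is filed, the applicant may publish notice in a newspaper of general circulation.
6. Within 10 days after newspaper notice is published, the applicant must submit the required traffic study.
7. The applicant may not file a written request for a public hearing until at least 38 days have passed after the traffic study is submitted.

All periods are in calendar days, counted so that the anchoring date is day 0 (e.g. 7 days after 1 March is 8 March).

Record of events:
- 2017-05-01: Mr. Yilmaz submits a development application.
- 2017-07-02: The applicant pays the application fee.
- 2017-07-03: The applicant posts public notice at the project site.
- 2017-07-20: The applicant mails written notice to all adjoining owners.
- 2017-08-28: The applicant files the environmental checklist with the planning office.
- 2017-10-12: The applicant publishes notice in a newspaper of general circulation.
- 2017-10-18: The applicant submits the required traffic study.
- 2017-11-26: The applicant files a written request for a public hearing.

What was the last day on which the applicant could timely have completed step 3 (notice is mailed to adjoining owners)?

Step 3 runs from 2017-07-03, when on-site notice is posted. The window is 15–43 days after 2017-07-03; it closes on 2017-08-15.

2017-08-15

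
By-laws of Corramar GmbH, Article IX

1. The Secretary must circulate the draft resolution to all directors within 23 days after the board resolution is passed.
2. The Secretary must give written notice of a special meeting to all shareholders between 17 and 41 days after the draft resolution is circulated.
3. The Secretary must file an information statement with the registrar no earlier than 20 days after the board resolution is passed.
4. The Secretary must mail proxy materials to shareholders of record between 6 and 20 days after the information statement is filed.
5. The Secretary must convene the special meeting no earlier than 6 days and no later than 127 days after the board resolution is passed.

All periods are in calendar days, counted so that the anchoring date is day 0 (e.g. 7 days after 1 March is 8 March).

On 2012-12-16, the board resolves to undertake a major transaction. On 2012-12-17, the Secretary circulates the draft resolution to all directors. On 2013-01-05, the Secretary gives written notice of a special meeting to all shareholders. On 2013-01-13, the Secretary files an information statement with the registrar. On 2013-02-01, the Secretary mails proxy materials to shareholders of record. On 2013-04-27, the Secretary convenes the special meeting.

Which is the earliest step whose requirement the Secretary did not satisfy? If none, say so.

Step 1 — counting 23 days from 2012-12-16 (when the board resolution is passed) gives a deadline of 2013-01-08; 2012-12-17 is within that limit.
Step 2 — 17 and 41 days from 2012-12-17 (when the draft resolution is circulated) are 2013-01-03 and 2013-01-27 respectively; done 2013-01-05 — within the window.
Step 3 — must wait 20 days from 2012-12-16 (when the board resolution is passed), so not before 2013-01-05; 2013-01-13 is on or after that date.
Step 4 — 6 and 20 days from 2013-01-13 (when the information statement is filed) are 2013-01-19 and 2013-02-02 respectively; done 2013-02-01, which is between those dates.
Step 5 — 6 and 127 days from 2012-12-16 (when the board resolution is passed) are 2012-12-22 and 2013-04-22 respectively; 2013-04-27 is 5 days past the end of the window.
Later steps need not be reached.

Step 5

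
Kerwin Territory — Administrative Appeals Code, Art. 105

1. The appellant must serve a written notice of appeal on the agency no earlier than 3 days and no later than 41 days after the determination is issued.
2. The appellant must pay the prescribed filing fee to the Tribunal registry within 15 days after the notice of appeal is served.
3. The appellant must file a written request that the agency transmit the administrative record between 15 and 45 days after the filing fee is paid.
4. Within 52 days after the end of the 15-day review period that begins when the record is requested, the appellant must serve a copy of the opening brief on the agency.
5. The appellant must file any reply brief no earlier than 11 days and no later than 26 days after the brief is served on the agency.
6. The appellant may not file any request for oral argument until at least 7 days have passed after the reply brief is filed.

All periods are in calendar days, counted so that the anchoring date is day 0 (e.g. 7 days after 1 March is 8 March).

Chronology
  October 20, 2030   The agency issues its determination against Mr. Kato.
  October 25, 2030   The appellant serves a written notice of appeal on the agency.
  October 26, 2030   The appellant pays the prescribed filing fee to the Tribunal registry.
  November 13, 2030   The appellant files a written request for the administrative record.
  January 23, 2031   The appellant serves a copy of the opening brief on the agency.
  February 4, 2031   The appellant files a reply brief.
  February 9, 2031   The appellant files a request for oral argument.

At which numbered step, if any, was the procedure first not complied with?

Step 1: the window is 3–41 days after October 20, 2030 (when the determination is issued), so October 23, 2030 through November 30, 2030; October 25, 2030 falls inside that range.
Step 2: 15 days after October 25, 2030 (when the notice of appeal is served) is November 9, 2030; October 26, 2030 is within that limit.
Step 3: the window is 15–45 days after October 26, 2030 (when the filing fee is paid), so November 10, 2030 through December 10, 2030; done November 13, 2030 — within the window.
Step 4: 52 days after November 28, 2030 (end of the 15-day review period, which began when the record is requested on November 13, 2030) is January 19, 2031; January 23, 2031 misses that deadline by 4 days.
No need to go further; step 4 was not satisfied.

Step 4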